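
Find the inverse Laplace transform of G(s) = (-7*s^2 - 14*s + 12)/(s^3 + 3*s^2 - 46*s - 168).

-3*exp(7*t) + 2*exp(-4*t) - 6*exp(-6*t)

Factor the denominator: s^3 + 3*s^2 - 46*s - 168 = (s - 7)*(s + 4)*(s + 6).
Partial fraction decomposition gives [-6/(s + 6)] + [2/(s + 4)] + [-3/(s - 7)].
Invert each term: -6/(s + 6) ↔ -6e^(-6t); 2/(s + 4) ↔ 2e^(-4t); -3/(s - 7) ↔ -3e^(7t).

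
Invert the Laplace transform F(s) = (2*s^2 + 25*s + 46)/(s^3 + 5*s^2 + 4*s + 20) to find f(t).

Factor the denominator: s^3 + 5*s^2 + 4*s + 20 = (s + 5)*(s^2 + 4).
Partial fraction decomposition gives [-1/(s + 5)] + [3*s/(s^2 + 4)] + [10/(s^2 + 4)].
Invert each term: -1/(s + 5) ↔ -e^(-5t); 3·s/(s^2 + 4) ↔ 3cos(2t); 5·2/(s^2 + 4) ↔ 5sin(2t).

f(t) = 5*sin(2*t) + 3*cos(2*t) - exp(-5*t)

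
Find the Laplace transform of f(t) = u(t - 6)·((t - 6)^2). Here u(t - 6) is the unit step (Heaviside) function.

By the second shifting theorem, L{u(t - c)·g(t - c)} = e^(-cs)·H(s) with c = 6 and H(s) = L{g(t)}.
L{t^2} = 2!/s^3 = 2/s^3.

2*exp(-6*s)/s^3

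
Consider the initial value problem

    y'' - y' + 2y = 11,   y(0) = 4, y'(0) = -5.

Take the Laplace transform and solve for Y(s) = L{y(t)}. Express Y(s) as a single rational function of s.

Apply the Laplace transform to the equation.
The derivative rules (L{y''} = s^2 Y - s·y(0) - y'(0) and L{y'} = sY - y(0), with y(0) = 4, y'(0) = -5) turn the left side into (s^2 - s + 2)Y - (4*s - 9).
The right side is L{11} = 11/s.
So (s^2 - s + 2)Y = 11/s + (4*s - 9).
Divide through and combine into a single rational function.

Y(s) = (4*s^2 - 9*s + 11)/(s^3 - s^2 + 2*s)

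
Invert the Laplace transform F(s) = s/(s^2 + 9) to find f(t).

f(t) = cos(3*t)

Since L{cos(3t)} = s/(s^2 + 9), the inverse is cos(3*t).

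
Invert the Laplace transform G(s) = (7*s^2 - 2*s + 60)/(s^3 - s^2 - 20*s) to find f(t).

f(t) = 5*exp(5*t) - 3 + 5*exp(-4*t)

Factor the denominator: s^3 - s^2 - 20*s = s*(s - 5)*(s + 4).
Partial fraction decomposition gives [5/(s - 5)] + [5/(s + 4)] + [-3/s].
Invert each term: 5/(s - 5) ↔ 5e^(5t); 5/(s + 4) ↔ 5e^(-4t); -3/(s - 0) ↔ -3e^(0t).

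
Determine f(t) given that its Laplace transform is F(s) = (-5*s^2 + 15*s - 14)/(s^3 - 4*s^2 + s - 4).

Factor the denominator: s^3 - 4*s^2 + s - 4 = (s - 4)*(s^2 + 1).
Partial fraction decomposition gives [-2/(s - 4)] + [-3*s/(s^2 + 1)] + [3/(s^2 + 1)].
Invert each term: -2/(s - 4) ↔ -2e^(4t); -3·s/(s^2 + 1) ↔ -3cos(t); 3·1/(s^2 + 1) ↔ 3sin(t).

f(t) = -2*exp(4*t) + 3*sin(t) - 3*cos(t)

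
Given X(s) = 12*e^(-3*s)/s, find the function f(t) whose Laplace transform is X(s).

f(t) = Heaviside(t - 3)*(12)

The factor e^(-3s) signals a time shift by c = 3 (second shifting theorem).
L{12} = 12/s, so L^-1{12/s} = 12.
Hence the inverse is u(t - 3) times that function evaluated at t - 3.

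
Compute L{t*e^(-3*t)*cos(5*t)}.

(s - 2)*(s + 8)/(s^2 + 6*s + 34)^2

L{cos(5t)} = s/(s^2 + 25).
Multiplying by e^(-3t) shifts s → s + 3, so L{e^(-3*t)*cos(5*t)} = (s + 3)/((s + 3)^2 + 25).
Then apply L{t·g(t)} = -d/ds[G(s)] with G(s) = (s + 3)/((s + 3)^2 + 25):
differentiating 1 time and applying the sign gives (s - 2)*(s + 8)/(s^2 + 6*s + 34)^2.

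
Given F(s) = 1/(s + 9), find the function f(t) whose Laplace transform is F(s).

f(t) = exp(-9*t)

Since L{e^(-9t)} = 1/(s + 9), the inverse is e^(-9*t).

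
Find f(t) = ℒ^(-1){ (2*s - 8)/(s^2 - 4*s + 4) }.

Factor the denominator: s^2 - 4*s + 4 = (s - 2)^2.
Partial fraction decomposition gives [2/(s - 2)] + [-4/(s - 2)^2].
Invert each term: 2/(s - 2) ↔ 2e^(2t); -4/(s - 2)^2 ↔ -4t·e^(2t).

f(t) = -4*t*exp(2*t) + 2*exp(2*t)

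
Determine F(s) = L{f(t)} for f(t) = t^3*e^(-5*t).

L{t^3} = 3!/s^4 = 6/s^4.
By the first shifting theorem, multiplying by e^(-5t) replaces s with s + 5.

F(s) = 6/(s + 5)^4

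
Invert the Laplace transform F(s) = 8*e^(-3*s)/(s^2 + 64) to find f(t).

The factor e^(-3s) signals a time shift by c = 3 (second shifting theorem).
L{sin(8t)} = 8/(s^2 + 64), so L^-1{8/(s^2 + 64)} = sin(8*t).
Hence the inverse is u(t - 3) times that function evaluated at t - 3.

f(t) = Heaviside(t - 3)*(sin(8*t - 24))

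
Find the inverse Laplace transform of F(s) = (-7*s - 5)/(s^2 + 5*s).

-1 - 6*exp(-5*t)

Factor the denominator: s^2 + 5*s = s*(s + 5).
Partial fraction decomposition gives [-1/s] + [-6/(s + 5)].
Invert each term: -1/(s - 0) ↔ -e^(0t); -6/(s + 5) ↔ -6e^(-5t).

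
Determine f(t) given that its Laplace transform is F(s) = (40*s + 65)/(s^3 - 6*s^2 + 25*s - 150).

Factor the denominator: s^3 - 6*s^2 + 25*s - 150 = (s - 6)*(s^2 + 25).
Partial fraction decomposition gives [5/(s - 6)] + [-5*s/(s^2 + 25)] + [10/(s^2 + 25)].
Invert each term: 5/(s - 6) ↔ 5e^(6t); -5·s/(s^2 + 25) ↔ -5cos(5t); 2·5/(s^2 + 25) ↔ 2sin(5t).

f(t) = 5*exp(6*t) + 2*sin(5*t) - 5*cos(5*t)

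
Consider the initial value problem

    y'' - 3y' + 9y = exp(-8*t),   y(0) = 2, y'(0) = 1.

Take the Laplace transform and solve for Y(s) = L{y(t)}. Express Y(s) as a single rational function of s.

Y(s) = (2*s^2 + 11*s - 39)/(s^3 + 5*s^2 - 15*s + 72)

Laplace-transform each side.
With L{y''} = s^2 Y - s·y(0) - y'(0) and L{y'} = sY - y(0), with y(0) = 2, y'(0) = 1: the LHS transforms to (s^2 - 3*s + 9)Y - (2*s - 5).
The right side is L{exp(-8*t)} = 1/(s + 8).
So (s^2 - 3*s + 9)Y = 1/(s + 8) + (2*s - 5).
Isolate Y and clear denominators.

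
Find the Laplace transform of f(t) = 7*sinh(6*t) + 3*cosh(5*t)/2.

The transform is linear, so treat each term independently.
(7)·[L{sinh(6t)} = 6/(s^2 - 36)]; (3/2)·[L{cosh(5t)} = s/(s^2 - 25)].

3*s/(2*(s^2 - 25)) + 42/(s^2 - 36)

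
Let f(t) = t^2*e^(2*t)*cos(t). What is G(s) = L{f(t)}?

G(s) = 2*(s - 2)*(s^2 - 4*s + 1)/(s^2 - 4*s + 5)^3

L{cos(t)} = s/(s^2 + 1).
Multiplying by e^(2t) shifts s → s - 2, so L{e^(2*t)*cos(t)} = (s - 2)/((s - 2)^2 + 1).
Then apply L{t^2·g(t)} = (-1)^2 d^2/ds^2[H(s)] with H(s) = (s - 2)/((s - 2)^2 + 1):
differentiating 2 times and applying the sign gives 2*(s - 2)*(s^2 - 4*s + 1)/(s^2 - 4*s + 5)^3.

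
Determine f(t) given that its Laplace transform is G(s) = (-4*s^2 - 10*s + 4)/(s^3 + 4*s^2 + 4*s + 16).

Factor the denominator: s^3 + 4*s^2 + 4*s + 16 = (s + 4)*(s^2 + 4).
Partial fraction decomposition gives [-1/(s + 4)] + [-3*s/(s^2 + 4)] + [2/(s^2 + 4)].
Invert each term: -1/(s + 4) ↔ -e^(-4t); -3·s/(s^2 + 4) ↔ -3cos(2t); 1·2/(s^2 + 4) ↔ sin(2t).

f(t) = sin(2*t) - 3*cos(2*t) - exp(-4*t)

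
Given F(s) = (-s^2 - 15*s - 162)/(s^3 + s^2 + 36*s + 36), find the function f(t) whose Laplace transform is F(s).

Factor the denominator: s^3 + s^2 + 36*s + 36 = (s + 1)*(s^2 + 36).
Partial fraction decomposition gives [-4/(s + 1)] + [3*s/(s^2 + 36)] + [-18/(s^2 + 36)].
Invert each term: -4/(s + 1) ↔ -4e^(-t); 3·s/(s^2 + 36) ↔ 3cos(6t); -3·6/(s^2 + 36) ↔ -3sin(6t).

f(t) = -3*sin(6*t) + 3*cos(6*t) - 4*exp(-t)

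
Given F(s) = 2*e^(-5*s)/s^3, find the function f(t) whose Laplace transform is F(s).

f(t) = Heaviside(t - 5)*((t - 5)^2)

The factor e^(-5s) signals a time shift by c = 5 (second shifting theorem).
L{t^2} = 2!/s^3 = 2/s^3, so L^-1{2/s^3} = t^2.
Hence the inverse is u(t - 5) times that function evaluated at t - 5.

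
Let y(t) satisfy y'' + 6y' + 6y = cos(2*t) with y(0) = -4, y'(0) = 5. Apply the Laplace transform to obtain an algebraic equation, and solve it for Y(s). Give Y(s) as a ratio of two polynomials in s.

Laplace-transform each side.
The derivative rules (L{y''} = s^2 Y - s·y(0) - y'(0) and L{y'} = sY - y(0), with y(0) = -4, y'(0) = 5) turn the left side into (s^2 + 6*s + 6)Y - (-4*s - 19).
The right side is L{cos(2*t)} = s/(s^2 + 4).
So (s^2 + 6*s + 6)Y = s/(s^2 + 4) + (-4*s - 19).
Divide through and combine into a single rational function.

Y(s) = (-4*s^3 - 19*s^2 - 15*s - 76)/(s^4 + 6*s^3 + 10*s^2 + 24*s + 24)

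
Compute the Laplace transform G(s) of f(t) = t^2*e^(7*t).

G(s) = 2/(s - 7)^3

L{e^(7t)} = 1/(s - 7).
Then apply L{t^2·g(t)} = (-1)^2 d^2/ds^2[H(s)] with H(s) = 1/(s - 7):
differentiating 2 times and applying the sign gives 2/(s - 7)^3.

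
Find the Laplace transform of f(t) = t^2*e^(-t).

2/(s + 1)^3

L{t^2} = 2!/s^3 = 2/s^3.
By the first shifting theorem, multiplying by e^(-t) replaces s with s + 1.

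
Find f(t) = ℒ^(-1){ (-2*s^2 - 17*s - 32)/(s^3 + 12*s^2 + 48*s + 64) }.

f(t) = 2*t^2*exp(-4*t) - t*exp(-4*t) - 2*exp(-4*t)

Factor the denominator: s^3 + 12*s^2 + 48*s + 64 = (s + 4)^3.
Partial fraction decomposition gives [-2/(s + 4)] + [-1/(s + 4)^2] + [4/(s + 4)^3].
Invert each term: -2/(s + 4) ↔ -2e^(-4t); -1/(s + 4)^2 ↔ -t·e^(-4t); 4/(s + 4)^3 ↔ (2)t^2·e^(-4t).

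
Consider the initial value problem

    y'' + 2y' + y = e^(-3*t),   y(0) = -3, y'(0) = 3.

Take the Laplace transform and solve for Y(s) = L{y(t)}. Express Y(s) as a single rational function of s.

Apply the Laplace transform to the equation.
The derivative rules (L{y''} = s^2 Y - s·y(0) - y'(0) and L{y'} = sY - y(0), with y(0) = -3, y'(0) = 3) turn the left side into (s^2 + 2*s + 1)Y - (-3*s - 3).
The right side is L{e^(-3*t)} = 1/(s + 3).
So (s^2 + 2*s + 1)Y = 1/(s + 3) + (-3*s - 3).
Solve for Y(s) and write it as one ratio of polynomials.

Y(s) = (-3*s^2 - 12*s - 8)/(s^3 + 5*s^2 + 7*s + 3)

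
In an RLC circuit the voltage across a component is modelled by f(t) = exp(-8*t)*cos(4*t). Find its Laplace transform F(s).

F(s) = (s + 8)/((s + 8)^2 + 16)

L{cos(4t)} = s/(s^2 + 16).
By the first shifting theorem, multiplying by e^(-8t) replaces s with s + 8.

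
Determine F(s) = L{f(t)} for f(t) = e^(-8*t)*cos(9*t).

F(s) = (s + 8)/((s + 8)^2 + 81)

L{cos(9t)} = s/(s^2 + 81).
By the first shifting theorem, multiplying by e^(-8t) replaces s with s + 8.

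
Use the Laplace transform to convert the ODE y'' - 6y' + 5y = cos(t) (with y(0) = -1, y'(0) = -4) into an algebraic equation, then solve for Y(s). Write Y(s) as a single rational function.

Transform both sides with L{·}.
Using L{y''} = s^2 Y - s·y(0) - y'(0) and L{y'} = sY - y(0), with y(0) = -1, y'(0) = -4, the left side becomes (s^2 - 6*s + 5)Y - (-s + 2).
The right side is L{cos(t)} = s/(s^2 + 1).
So (s^2 - 6*s + 5)Y = s/(s^2 + 1) + (-s + 2).
Divide through and combine into a single rational function.

Y(s) = (-s^3 + 2*s^2 + 2)/(s^4 - 6*s^3 + 6*s^2 - 6*s + 5)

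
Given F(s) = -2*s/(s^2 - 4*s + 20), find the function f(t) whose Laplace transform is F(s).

Complete the square in the denominator: s^2 - 4*s + 20 = (s - 2)^2 + 4^2.
Split the numerator to match: -2*s = -2·(s - 2) - 1·4.
Invert each term: -2·(s - 2)/((s - 2)^2 + 16) ↔ -2e^(2t)cos(4t); -1·4/((s - 2)^2 + 16) ↔ -e^(2t)sin(4t).

f(t) = -exp(2*t)*sin(4*t) - 2*exp(2*t)*cos(4*t)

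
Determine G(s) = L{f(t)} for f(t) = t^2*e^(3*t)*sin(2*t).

L{sin(2t)} = 2/(s^2 + 4).
Multiplying by e^(3t) shifts s → s - 3, so L{e^(3*t)*sin(2*t)} = 2/((s - 3)^2 + 4).
Then apply L{t^2·g(t)} = (-1)^2 d^2/ds^2[H(s)] with H(s) = 2/((s - 3)^2 + 4):
differentiating 2 times and applying the sign gives 4*(3*s^2 - 18*s + 23)/(s^2 - 6*s + 13)^3.

G(s) = 4*(3*s^2 - 18*s + 23)/(s^2 - 6*s + 13)^3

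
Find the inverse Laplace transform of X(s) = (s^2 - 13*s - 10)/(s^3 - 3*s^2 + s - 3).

Factor the denominator: s^3 - 3*s^2 + s - 3 = (s - 3)*(s^2 + 1).
Partial fraction decomposition gives [-4/(s - 3)] + [5*s/(s^2 + 1)] + [2/(s^2 + 1)].
Invert each term: -4/(s - 3) ↔ -4e^(3t); 5·s/(s^2 + 1) ↔ 5cos(t); 2·1/(s^2 + 1) ↔ 2sin(t).

-4*exp(3*t) + 2*sin(t) + 5*cos(t)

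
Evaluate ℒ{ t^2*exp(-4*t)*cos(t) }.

L{cos(t)} = s/(s^2 + 1).
Multiplying by e^(-4t) shifts s → s + 4, so L{exp(-4*t)*cos(t)} = (s + 4)/((s + 4)^2 + 1).
Then apply L{t^2·g(t)} = (-1)^2 d^2/ds^2[G(s)] with G(s) = (s + 4)/((s + 4)^2 + 1):
differentiating 2 times and applying the sign gives 2*(s + 4)*(s^2 + 8*s + 13)/(s^2 + 8*s + 17)^3.

2*(s + 4)*(s^2 + 8*s + 13)/(s^2 + 8*s + 17)^3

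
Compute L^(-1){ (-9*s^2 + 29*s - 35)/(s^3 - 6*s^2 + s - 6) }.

-5*exp(6*t) + 5*sin(t) - 4*cos(t)

Factor the denominator: s^3 - 6*s^2 + s - 6 = (s - 6)*(s^2 + 1).
Partial fraction decomposition gives [-5/(s - 6)] + [-4*s/(s^2 + 1)] + [5/(s^2 + 1)].
Invert each term: -5/(s - 6) ↔ -5e^(6t); -4·s/(s^2 + 1) ↔ -4cos(t); 5·1/(s^2 + 1) ↔ 5sin(t).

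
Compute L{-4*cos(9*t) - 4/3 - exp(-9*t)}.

The transform is linear, so treat each term independently.
(-4)·[L{cos(9t)} = s/(s^2 + 81)]; L{-4/3} = (-4/3)/s; (-1)·[L{e^(-9t)} = 1/(s + 9)].

-4*s/(s^2 + 81) - 1/(s + 9) - 4/(3*s)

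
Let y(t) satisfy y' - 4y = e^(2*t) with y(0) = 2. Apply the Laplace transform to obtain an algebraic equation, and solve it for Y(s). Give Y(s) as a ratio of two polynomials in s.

Y(s) = (2*s - 3)/(s^2 - 6*s + 8)

Laplace-transform each side.
Using L{y'} = sY - y(0) = sY - 2, the left side becomes (s - 4)Y - (2).
The right side is L{e^(2*t)} = 1/(s - 2).
So (s - 4)Y = 1/(s - 2) + (2).
Solve for Y(s) and write it as one ratio of polynomials.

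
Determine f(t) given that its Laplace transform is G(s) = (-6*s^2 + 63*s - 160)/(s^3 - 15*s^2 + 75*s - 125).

f(t) = 5*t^2*exp(5*t)/2 + 3*t*exp(5*t) - 6*exp(5*t)

Factor the denominator: s^3 - 15*s^2 + 75*s - 125 = (s - 5)^3.
Partial fraction decomposition gives [-6/(s - 5)] + [3/(s - 5)^2] + [5/(s - 5)^3].
Invert each term: -6/(s - 5) ↔ -6e^(5t); 3/(s - 5)^2 ↔ 3t·e^(5t); 5/(s - 5)^3 ↔ (5/2)t^2·e^(5t).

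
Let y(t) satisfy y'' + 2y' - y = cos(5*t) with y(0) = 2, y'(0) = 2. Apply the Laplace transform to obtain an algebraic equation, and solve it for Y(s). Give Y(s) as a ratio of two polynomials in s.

Laplace-transform each side.
Using L{y''} = s^2 Y - s·y(0) - y'(0) and L{y'} = sY - y(0), with y(0) = 2, y'(0) = 2, the left side becomes (s^2 + 2*s - 1)Y - (2*s + 6).
The right side is L{cos(5*t)} = s/(s^2 + 25).
So (s^2 + 2*s - 1)Y = s/(s^2 + 25) + (2*s + 6).
Divide through and combine into a single rational function.

Y(s) = (2*s^3 + 6*s^2 + 51*s + 150)/(s^4 + 2*s^3 + 24*s^2 + 50*s - 25)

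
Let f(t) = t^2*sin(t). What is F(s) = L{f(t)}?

L{sin(t)} = 1/(s^2 + 1).
Then apply L{t^2·g(t)} = (-1)^2 d^2/ds^2[G(s)] with G(s) = 1/(s^2 + 1):
differentiating 2 times and applying the sign gives 2*(3*s^2 - 1)/(s^2 + 1)^3.

F(s) = 2*(3*s^2 - 1)/(s^2 + 1)^3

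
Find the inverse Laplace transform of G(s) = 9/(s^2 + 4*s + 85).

exp(-2*t)*sin(9*t)

Rewrite the denominator: s^2 + 4*s + 85 = (s + 2)^2 + 81.
The form in (s + 2) signals a first-shifting-theorem factor e^(-2t).
Since L{sin(9t)} = 9/(s^2 + 81), the inverse is exp(-2*t)*sin(9*t).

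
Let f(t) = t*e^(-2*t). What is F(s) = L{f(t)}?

L{e^(-2t)} = 1/(s + 2).
Then apply L{t·g(t)} = -d/ds[G(s)] with G(s) = 1/(s + 2):
differentiating 1 time and applying the sign gives (s + 2)^(-2).

F(s) = (s + 2)^(-2)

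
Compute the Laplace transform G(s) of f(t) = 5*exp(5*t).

L{5} = 5/s.
By the first shifting theorem, multiplying by e^(5t) replaces s with s - 5.

G(s) = 5/(s - 5)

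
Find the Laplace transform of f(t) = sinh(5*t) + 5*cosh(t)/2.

5*s/(2*(s^2 - 1)) + 5/(s^2 - 25)

By linearity of the Laplace transform, transform each term separately.
L{sinh(5t)} = 5/(s^2 - 25); (5/2)·[L{cosh(t)} = s/(s^2 - 1)].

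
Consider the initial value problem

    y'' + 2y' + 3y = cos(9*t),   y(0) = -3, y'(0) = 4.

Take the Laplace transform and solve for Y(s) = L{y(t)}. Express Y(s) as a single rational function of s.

Y(s) = (-3*s^3 - 2*s^2 - 242*s - 162)/(s^4 + 2*s^3 + 84*s^2 + 162*s + 243)

Transform both sides with L{·}.
The derivative rules (L{y''} = s^2 Y - s·y(0) - y'(0) and L{y'} = sY - y(0), with y(0) = -3, y'(0) = 4) turn the left side into (s^2 + 2*s + 3)Y - (-3*s - 2).
The right side is L{cos(9*t)} = s/(s^2 + 81).
So (s^2 + 2*s + 3)Y = s/(s^2 + 81) + (-3*s - 2).
Solve for Y(s) and write it as one ratio of polynomials.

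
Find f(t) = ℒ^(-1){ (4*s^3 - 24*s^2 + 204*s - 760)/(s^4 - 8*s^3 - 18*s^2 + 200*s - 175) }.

Factor the denominator: s^4 - 8*s^3 - 18*s^2 + 200*s - 175 = (s - 7)*(s - 5)*(s - 1)*(s + 5).
Partial fraction decomposition gives [-4/(s - 1)] + [4/(s + 5)] + [-2/(s - 5)] + [6/(s - 7)].
Invert each term: -4/(s - 1) ↔ -4e^(t); 4/(s + 5) ↔ 4e^(-5t); -2/(s - 5) ↔ -2e^(5t); 6/(s - 7) ↔ 6e^(7t).

f(t) = 6*exp(7*t) - 2*exp(5*t) - 4*exp(t) + 4*exp(-5*t)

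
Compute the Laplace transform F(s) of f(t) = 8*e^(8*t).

F(s) = 8/(s - 8)

L{8} = 8/s.
By the first shifting theorem, multiplying by e^(8t) replaces s with s - 8.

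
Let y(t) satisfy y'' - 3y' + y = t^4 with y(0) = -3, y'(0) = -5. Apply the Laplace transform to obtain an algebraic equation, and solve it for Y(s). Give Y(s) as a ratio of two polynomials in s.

Transform both sides with L{·}.
With L{y''} = s^2 Y - s·y(0) - y'(0) and L{y'} = sY - y(0), with y(0) = -3, y'(0) = -5: the LHS transforms to (s^2 - 3*s + 1)Y - (-3*s + 4).
The right side is L{t^4} = 24/s^5.
So (s^2 - 3*s + 1)Y = 24/s^5 + (-3*s + 4).
Isolate Y and clear denominators.

Y(s) = (-3*s^6 + 4*s^5 + 24)/(s^7 - 3*s^6 + s^5)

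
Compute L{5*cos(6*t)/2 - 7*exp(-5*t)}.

5*s/(2*(s^2 + 36)) - 7/(s + 5)

By linearity of the Laplace transform, transform each term separately.
(5/2)·[L{cos(6t)} = s/(s^2 + 36)]; (-7)·[L{e^(-5t)} = 1/(s + 5)].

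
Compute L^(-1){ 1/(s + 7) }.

Since L{e^(-7t)} = 1/(s + 7), the inverse is e^(-7*t).

exp(-7*t)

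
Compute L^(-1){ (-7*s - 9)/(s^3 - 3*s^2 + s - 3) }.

-3*exp(3*t) + 2*sin(t) + 3*cos(t)

Factor the denominator: s^3 - 3*s^2 + s - 3 = (s - 3)*(s^2 + 1).
Partial fraction decomposition gives [-3/(s - 3)] + [3*s/(s^2 + 1)] + [2/(s^2 + 1)].
Invert each term: -3/(s - 3) ↔ -3e^(3t); 3·s/(s^2 + 1) ↔ 3cos(t); 2·1/(s^2 + 1) ↔ 2sin(t).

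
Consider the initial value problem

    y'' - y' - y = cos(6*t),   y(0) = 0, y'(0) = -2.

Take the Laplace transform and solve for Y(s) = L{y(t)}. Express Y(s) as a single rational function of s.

Take the Laplace transform of both sides.
With L{y''} = s^2 Y - s·y(0) - y'(0) and L{y'} = sY - y(0), with y(0) = 0, y'(0) = -2: the LHS transforms to (s^2 - s - 1)Y - (-2).
The right side is L{cos(6*t)} = s/(s^2 + 36).
So (s^2 - s - 1)Y = s/(s^2 + 36) + (-2).
Solve for Y(s) and write it as one ratio of polynomials.

Y(s) = (-2*s^2 + s - 72)/(s^4 - s^3 + 35*s^2 - 36*s - 36)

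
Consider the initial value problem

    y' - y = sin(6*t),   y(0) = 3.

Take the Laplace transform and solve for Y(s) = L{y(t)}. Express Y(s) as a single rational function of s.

Laplace-transform each side.
The derivative rules (L{y'} = sY - y(0) = sY - 3) turn the left side into (s - 1)Y - (3).
The right side is L{sin(6*t)} = 6/(s^2 + 36).
So (s - 1)Y = 6/(s^2 + 36) + (3).
Divide through and combine into a single rational function.

Y(s) = (3*s^2 + 114)/(s^3 - s^2 + 36*s - 36)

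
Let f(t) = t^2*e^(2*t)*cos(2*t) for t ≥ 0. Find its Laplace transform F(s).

L{cos(2t)} = s/(s^2 + 4).
Multiplying by e^(2t) shifts s → s - 2, so L{e^(2*t)*cos(2*t)} = (s - 2)/((s - 2)^2 + 4).
Then apply L{t^2·g(t)} = (-1)^2 d^2/ds^2[G(s)] with G(s) = (s - 2)/((s - 2)^2 + 4):
differentiating 2 times and applying the sign gives 2*(s - 2)*(s^2 - 4*s - 8)/(s^2 - 4*s + 8)^3.

F(s) = 2*(s - 2)*(s^2 - 4*s - 8)/(s^2 - 4*s + 8)^3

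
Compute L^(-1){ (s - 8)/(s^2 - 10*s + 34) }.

Complete the square in the denominator: s^2 - 10*s + 34 = (s - 5)^2 + 3^2.
Split the numerator to match: s - 8 = 1·(s - 5) - 1·3.
Invert each term: 1·(s - 5)/((s - 5)^2 + 9) ↔ e^(5t)cos(3t); -1·3/((s - 5)^2 + 9) ↔ -e^(5t)sin(3t).

-exp(5*t)*sin(3*t) + exp(5*t)*cos(3*t)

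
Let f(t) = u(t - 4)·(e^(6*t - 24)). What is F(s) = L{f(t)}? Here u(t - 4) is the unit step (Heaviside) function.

F(s) = exp(-4*s)/(s - 6)

By the second shifting theorem, L{u(t - c)·g(t - c)} = e^(-cs)·G(s) with c = 4 and G(s) = L{g(t)}.
L{e^(6t)} = 1/(s - 6).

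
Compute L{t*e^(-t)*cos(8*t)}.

(s - 7)*(s + 9)/(s^2 + 2*s + 65)^2

L{cos(8t)} = s/(s^2 + 64).
Multiplying by e^(-t) shifts s → s + 1, so L{e^(-t)*cos(8*t)} = (s + 1)/((s + 1)^2 + 64).
Then apply L{t·g(t)} = -d/ds[H(s)] with H(s) = (s + 1)/((s + 1)^2 + 64):
differentiating 1 time and applying the sign gives (s - 7)*(s + 9)/(s^2 + 2*s + 65)^2.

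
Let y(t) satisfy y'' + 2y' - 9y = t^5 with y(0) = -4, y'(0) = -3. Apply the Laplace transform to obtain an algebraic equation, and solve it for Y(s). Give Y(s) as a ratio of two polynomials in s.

Y(s) = (-4*s^7 - 11*s^6 + 120)/(s^8 + 2*s^7 - 9*s^6)

Take the Laplace transform of both sides.
With L{y''} = s^2 Y - s·y(0) - y'(0) and L{y'} = sY - y(0), with y(0) = -4, y'(0) = -3: the LHS transforms to (s^2 + 2*s - 9)Y - (-4*s - 11).
The right side is L{t^5} = 120/s^6.
So (s^2 + 2*s - 9)Y = 120/s^6 + (-4*s - 11).
Isolate Y and clear denominators.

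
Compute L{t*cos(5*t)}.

(s - 5)*(s + 5)/(s^2 + 25)^2

L{cos(5t)} = s/(s^2 + 25).
Then apply L{t·g(t)} = -d/ds[G(s)] with G(s) = s/(s^2 + 25):
differentiating 1 time and applying the sign gives (s - 5)*(s + 5)/(s^2 + 25)^2.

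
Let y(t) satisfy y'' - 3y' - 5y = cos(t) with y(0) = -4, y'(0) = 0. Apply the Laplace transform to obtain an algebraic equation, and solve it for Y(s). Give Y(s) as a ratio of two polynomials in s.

Y(s) = (-4*s^3 + 12*s^2 - 3*s + 12)/(s^4 - 3*s^3 - 4*s^2 - 3*s - 5)

Take the Laplace transform of both sides.
Using L{y''} = s^2 Y - s·y(0) - y'(0) and L{y'} = sY - y(0), with y(0) = -4, y'(0) = 0, the left side becomes (s^2 - 3*s - 5)Y - (-4*s + 12).
The right side is L{cos(t)} = s/(s^2 + 1).
So (s^2 - 3*s - 5)Y = s/(s^2 + 1) + (-4*s + 12).
Isolate Y and clear denominators.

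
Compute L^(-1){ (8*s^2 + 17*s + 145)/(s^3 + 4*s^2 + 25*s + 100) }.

Factor the denominator: s^3 + 4*s^2 + 25*s + 100 = (s + 4)*(s^2 + 25).
Partial fraction decomposition gives [5/(s + 4)] + [3*s/(s^2 + 25)] + [5/(s^2 + 25)].
Invert each term: 5/(s + 4) ↔ 5e^(-4t); 3·s/(s^2 + 25) ↔ 3cos(5t); 1·5/(s^2 + 25) ↔ sin(5t).

sin(5*t) + 3*cos(5*t) + 5*exp(-4*t)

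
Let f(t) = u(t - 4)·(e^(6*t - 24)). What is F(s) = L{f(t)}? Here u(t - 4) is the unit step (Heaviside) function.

By the second shifting theorem, L{u(t - c)·g(t - c)} = e^(-cs)·G(s) with c = 4 and G(s) = L{g(t)}.
L{e^(6t)} = 1/(s - 6).

F(s) = exp(-4*s)/(s - 6)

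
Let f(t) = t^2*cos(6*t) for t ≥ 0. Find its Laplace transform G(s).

L{cos(6t)} = s/(s^2 + 36).
Then apply L{t^2·g(t)} = (-1)^2 d^2/ds^2[H(s)] with H(s) = s/(s^2 + 36):
differentiating 2 times and applying the sign gives 2*s*(s^2 - 108)/(s^2 + 36)^3.

G(s) = 2*s*(s^2 - 108)/(s^2 + 36)^3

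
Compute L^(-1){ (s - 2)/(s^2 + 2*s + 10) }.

Complete the square in the denominator: s^2 + 2*s + 10 = (s + 1)^2 + 3^2.
Split the numerator to match: s - 2 = 1·(s + 1) - 1·3.
Invert each term: 1·(s + 1)/((s + 1)^2 + 9) ↔ e^(-t)cos(3t); -1·3/((s + 1)^2 + 9) ↔ -e^(-t)sin(3t).

-exp(-t)*sin(3*t) + exp(-t)*cos(3*t)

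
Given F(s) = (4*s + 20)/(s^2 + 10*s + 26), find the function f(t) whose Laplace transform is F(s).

f(t) = 4*exp(-5*t)*cos(t)

Rewrite the denominator: s^2 + 10*s + 26 = (s + 5)^2 + 1.
The form in (s + 5) signals a first-shifting-theorem factor e^(-5t).
Since L{cos(t)} = s/(s^2 + 1), the inverse is exp(-5*t)*cos(t), scaled by 4.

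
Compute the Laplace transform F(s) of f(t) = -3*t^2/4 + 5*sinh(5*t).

By linearity of the Laplace transform, transform each term separately.
(-3/4)·[L{t^2} = 2!/s^3 = 2/s^3]; (5)·[L{sinh(5t)} = 5/(s^2 - 25)].

F(s) = 25/(s^2 - 25) - 3/(2*s^3)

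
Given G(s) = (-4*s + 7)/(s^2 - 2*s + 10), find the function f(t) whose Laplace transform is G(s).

Complete the square in the denominator: s^2 - 2*s + 10 = (s - 1)^2 + 3^2.
Split the numerator to match: -4*s + 7 = -4·(s - 1) + 1·3.
Invert each term: -4·(s - 1)/((s - 1)^2 + 9) ↔ -4e^(t)cos(3t); 1·3/((s - 1)^2 + 9) ↔ e^(t)sin(3t).

f(t) = exp(t)*sin(3*t) - 4*exp(t)*cos(3*t)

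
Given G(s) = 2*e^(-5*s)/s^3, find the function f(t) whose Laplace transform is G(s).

The factor e^(-5s) signals a time shift by c = 5 (second shifting theorem).
L{t^2} = 2!/s^3 = 2/s^3, so L^-1{2/s^3} = t^2.
Hence the inverse is u(t - 5) times that function evaluated at t - 5.

f(t) = Heaviside(t - 5)*((t - 5)^2)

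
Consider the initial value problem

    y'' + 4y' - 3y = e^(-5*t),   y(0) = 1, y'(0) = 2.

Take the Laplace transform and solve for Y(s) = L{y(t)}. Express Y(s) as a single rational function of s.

Y(s) = (s^2 + 11*s + 31)/(s^3 + 9*s^2 + 17*s - 15)

Apply the Laplace transform to the equation.
With L{y''} = s^2 Y - s·y(0) - y'(0) and L{y'} = sY - y(0), with y(0) = 1, y'(0) = 2: the LHS transforms to (s^2 + 4*s - 3)Y - (s + 6).
The right side is L{e^(-5*t)} = 1/(s + 5).
So (s^2 + 4*s - 3)Y = 1/(s + 5) + (s + 6).
Isolate Y and clear denominators.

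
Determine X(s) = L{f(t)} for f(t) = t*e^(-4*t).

X(s) = (s + 4)^(-2)

L{e^(-4t)} = 1/(s + 4).
Then apply L{t·g(t)} = -d/ds[G(s)] with G(s) = 1/(s + 4):
differentiating 1 time and applying the sign gives (s + 4)^(-2).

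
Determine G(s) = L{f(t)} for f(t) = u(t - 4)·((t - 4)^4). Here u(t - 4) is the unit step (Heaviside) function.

G(s) = 24*exp(-4*s)/s^5

By the second shifting theorem, L{u(t - c)·g(t - c)} = e^(-cs)·H(s) with c = 4 and H(s) = L{g(t)}.
L{t^4} = 4!/s^5 = 24/s^5.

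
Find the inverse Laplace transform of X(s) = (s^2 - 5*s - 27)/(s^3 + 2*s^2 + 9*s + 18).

Factor the denominator: s^3 + 2*s^2 + 9*s + 18 = (s + 2)*(s^2 + 9).
Partial fraction decomposition gives [-1/(s + 2)] + [2*s/(s^2 + 9)] + [-9/(s^2 + 9)].
Invert each term: -1/(s + 2) ↔ -e^(-2t); 2·s/(s^2 + 9) ↔ 2cos(3t); -3·3/(s^2 + 9) ↔ -3sin(3t).

-3*sin(3*t) + 2*cos(3*t) - exp(-2*t)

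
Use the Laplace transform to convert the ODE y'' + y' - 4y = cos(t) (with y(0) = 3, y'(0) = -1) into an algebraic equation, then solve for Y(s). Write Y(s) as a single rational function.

Y(s) = (3*s^3 + 2*s^2 + 4*s + 2)/(s^4 + s^3 - 3*s^2 + s - 4)

Apply the Laplace transform to the equation.
With L{y''} = s^2 Y - s·y(0) - y'(0) and L{y'} = sY - y(0), with y(0) = 3, y'(0) = -1: the LHS transforms to (s^2 + s - 4)Y - (3*s + 2).
The right side is L{cos(t)} = s/(s^2 + 1).
So (s^2 + s - 4)Y = s/(s^2 + 1) + (3*s + 2).
Divide through and combine into a single rational function.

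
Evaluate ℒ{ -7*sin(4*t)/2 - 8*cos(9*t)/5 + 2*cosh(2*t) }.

-8*s/(5*(s^2 + 81)) + 2*s/(s^2 - 4) - 14/(s^2 + 16)

The transform is linear, so treat each term independently.
(2)·[L{cosh(2t)} = s/(s^2 - 4)]; (-8/5)·[L{cos(9t)} = s/(s^2 + 81)]; (-7/2)·[L{sin(4t)} = 4/(s^2 + 16)].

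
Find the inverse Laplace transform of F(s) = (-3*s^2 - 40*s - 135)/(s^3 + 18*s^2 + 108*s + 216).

-3*t^2*exp(-6*t)/2 - 4*t*exp(-6*t) - 3*exp(-6*t)

Factor the denominator: s^3 + 18*s^2 + 108*s + 216 = (s + 6)^3.
Partial fraction decomposition gives [-3/(s + 6)] + [-4/(s + 6)^2] + [-3/(s + 6)^3].
Invert each term: -3/(s + 6) ↔ -3e^(-6t); -4/(s + 6)^2 ↔ -4t·e^(-6t); -3/(s + 6)^3 ↔ (-3/2)t^2·e^(-6t).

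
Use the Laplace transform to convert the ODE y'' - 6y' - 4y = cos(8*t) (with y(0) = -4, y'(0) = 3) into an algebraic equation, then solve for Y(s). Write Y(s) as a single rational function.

Transform both sides with L{·}.
The derivative rules (L{y''} = s^2 Y - s·y(0) - y'(0) and L{y'} = sY - y(0), with y(0) = -4, y'(0) = 3) turn the left side into (s^2 - 6*s - 4)Y - (-4*s + 27).
The right side is L{cos(8*t)} = s/(s^2 + 64).
So (s^2 - 6*s - 4)Y = s/(s^2 + 64) + (-4*s + 27).
Isolate Y and clear denominators.

Y(s) = (-4*s^3 + 27*s^2 - 255*s + 1728)/(s^4 - 6*s^3 + 60*s^2 - 384*s - 256)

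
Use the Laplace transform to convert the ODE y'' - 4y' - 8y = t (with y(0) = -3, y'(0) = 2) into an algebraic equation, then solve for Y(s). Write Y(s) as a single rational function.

Y(s) = (-3*s^3 + 14*s^2 + 1)/(s^4 - 4*s^3 - 8*s^2)

Apply the Laplace transform to the equation.
With L{y''} = s^2 Y - s·y(0) - y'(0) and L{y'} = sY - y(0), with y(0) = -3, y'(0) = 2: the LHS transforms to (s^2 - 4*s - 8)Y - (-3*s + 14).
The right side is L{t} = s^(-2).
So (s^2 - 4*s - 8)Y = s^(-2) + (-3*s + 14).
Isolate Y and clear denominators.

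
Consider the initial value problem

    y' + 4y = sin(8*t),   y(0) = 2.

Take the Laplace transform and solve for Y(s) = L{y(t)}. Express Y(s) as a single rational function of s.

Y(s) = (2*s^2 + 136)/(s^3 + 4*s^2 + 64*s + 256)

Laplace-transform each side.
With L{y'} = sY - y(0) = sY - 2: the LHS transforms to (s + 4)Y - (2).
The right side is L{sin(8*t)} = 8/(s^2 + 64).
So (s + 4)Y = 8/(s^2 + 64) + (2).
Solve for Y(s) and write it as one ratio of polynomials.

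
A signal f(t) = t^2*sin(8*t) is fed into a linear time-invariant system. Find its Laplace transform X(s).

X(s) = 16*(3*s^2 - 64)/(s^2 + 64)^3

L{sin(8t)} = 8/(s^2 + 64).
Then apply L{t^2·g(t)} = (-1)^2 d^2/ds^2[G(s)] with G(s) = 8/(s^2 + 64):
differentiating 2 times and applying the sign gives 16*(3*s^2 - 64)/(s^2 + 64)^3.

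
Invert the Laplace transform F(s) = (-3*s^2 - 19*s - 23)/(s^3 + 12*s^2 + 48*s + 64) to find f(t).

f(t) = 5*t^2*exp(-4*t)/2 + 5*t*exp(-4*t) - 3*exp(-4*t)

Factor the denominator: s^3 + 12*s^2 + 48*s + 64 = (s + 4)^3.
Partial fraction decomposition gives [-3/(s + 4)] + [5/(s + 4)^2] + [5/(s + 4)^3].
Invert each term: -3/(s + 4) ↔ -3e^(-4t); 5/(s + 4)^2 ↔ 5t·e^(-4t); 5/(s + 4)^3 ↔ (5/2)t^2·e^(-4t).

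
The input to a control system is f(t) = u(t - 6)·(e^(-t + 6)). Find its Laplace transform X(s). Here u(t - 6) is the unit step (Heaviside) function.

X(s) = exp(-6*s)/(s + 1)

By the second shifting theorem, L{u(t - c)·g(t - c)} = e^(-cs)·G(s) with c = 6 and G(s) = L{g(t)}.
L{e^(-t)} = 1/(s + 1).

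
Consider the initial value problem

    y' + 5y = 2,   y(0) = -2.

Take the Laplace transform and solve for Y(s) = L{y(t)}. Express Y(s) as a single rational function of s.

Apply the Laplace transform to the equation.
The derivative rules (L{y'} = sY - y(0) = sY - (-2)) turn the left side into (s + 5)Y - (-2).
The right side is L{2} = 2/s.
So (s + 5)Y = 2/s + (-2).
Divide through and combine into a single rational function.

Y(s) = (-2*s + 2)/(s^2 + 5*s)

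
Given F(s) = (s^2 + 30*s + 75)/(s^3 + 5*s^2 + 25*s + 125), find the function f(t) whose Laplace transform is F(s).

Factor the denominator: s^3 + 5*s^2 + 25*s + 125 = (s + 5)*(s^2 + 25).
Partial fraction decomposition gives [-1/(s + 5)] + [2*s/(s^2 + 25)] + [20/(s^2 + 25)].
Invert each term: -1/(s + 5) ↔ -e^(-5t); 2·s/(s^2 + 25) ↔ 2cos(5t); 4·5/(s^2 + 25) ↔ 4sin(5t).

f(t) = 4*sin(5*t) + 2*cos(5*t) - exp(-5*t)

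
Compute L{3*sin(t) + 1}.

Apply the Laplace transform termwise.
(3)·[L{sin(t)} = 1/(s^2 + 1)]; L{1} = 1/s.

3/(s^2 + 1) + 1/s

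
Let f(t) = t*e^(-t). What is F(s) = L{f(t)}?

F(s) = (s + 1)^(-2)

L{e^(-t)} = 1/(s + 1).
Then apply L{t·g(t)} = -d/ds[G(s)] with G(s) = 1/(s + 1):
differentiating 1 time and applying the sign gives (s + 1)^(-2).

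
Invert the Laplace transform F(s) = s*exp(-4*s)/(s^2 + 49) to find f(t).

The factor e^(-4s) signals a time shift by c = 4 (second shifting theorem).
L{cos(7t)} = s/(s^2 + 49), so L^-1{s/(s^2 + 49)} = cos(7*t).
Hence the inverse is u(t - 4) times that function evaluated at t - 4.

f(t) = Heaviside(t - 4)*(cos(7*t - 28))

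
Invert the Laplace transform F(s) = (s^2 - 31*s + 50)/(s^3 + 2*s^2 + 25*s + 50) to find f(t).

Factor the denominator: s^3 + 2*s^2 + 25*s + 50 = (s + 2)*(s^2 + 25).
Partial fraction decomposition gives [4/(s + 2)] + [-3*s/(s^2 + 25)] + [-25/(s^2 + 25)].
Invert each term: 4/(s + 2) ↔ 4e^(-2t); -3·s/(s^2 + 25) ↔ -3cos(5t); -5·5/(s^2 + 25) ↔ -5sin(5t).

f(t) = -5*sin(5*t) - 3*cos(5*t) + 4*exp(-2*t)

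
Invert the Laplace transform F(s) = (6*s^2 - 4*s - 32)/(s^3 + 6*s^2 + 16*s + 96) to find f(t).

f(t) = -4*sin(4*t) + 2*cos(4*t) + 4*exp(-6*t)

Factor the denominator: s^3 + 6*s^2 + 16*s + 96 = (s + 6)*(s^2 + 16).
Partial fraction decomposition gives [4/(s + 6)] + [2*s/(s^2 + 16)] + [-16/(s^2 + 16)].
Invert each term: 4/(s + 6) ↔ 4e^(-6t); 2·s/(s^2 + 16) ↔ 2cos(4t); -4·4/(s^2 + 16) ↔ -4sin(4t).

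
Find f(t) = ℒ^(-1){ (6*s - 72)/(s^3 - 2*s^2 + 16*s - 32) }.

Factor the denominator: s^3 - 2*s^2 + 16*s - 32 = (s - 2)*(s^2 + 16).
Partial fraction decomposition gives [-3/(s - 2)] + [3*s/(s^2 + 16)] + [12/(s^2 + 16)].
Invert each term: -3/(s - 2) ↔ -3e^(2t); 3·s/(s^2 + 16) ↔ 3cos(4t); 3·4/(s^2 + 16) ↔ 3sin(4t).

f(t) = -3*exp(2*t) + 3*sin(4*t) + 3*cos(4*t)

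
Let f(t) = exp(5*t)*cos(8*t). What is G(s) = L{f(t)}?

L{cos(8t)} = s/(s^2 + 64).
By the first shifting theorem, multiplying by e^(5t) replaces s with s - 5.

G(s) = (s - 5)/((s - 5)^2 + 64)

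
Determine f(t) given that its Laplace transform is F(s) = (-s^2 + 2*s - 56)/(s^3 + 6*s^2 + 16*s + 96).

f(t) = -sin(4*t) + cos(4*t) - 2*exp(-6*t)

Factor the denominator: s^3 + 6*s^2 + 16*s + 96 = (s + 6)*(s^2 + 16).
Partial fraction decomposition gives [-2/(s + 6)] + [s/(s^2 + 16)] + [-4/(s^2 + 16)].
Invert each term: -2/(s + 6) ↔ -2e^(-6t); 1·s/(s^2 + 16) ↔ cos(4t); -1·4/(s^2 + 16) ↔ -sin(4t).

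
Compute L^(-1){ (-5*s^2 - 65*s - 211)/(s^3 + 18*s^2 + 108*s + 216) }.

-t^2*exp(-6*t)/2 - 5*t*exp(-6*t) - 5*exp(-6*t)

Factor the denominator: s^3 + 18*s^2 + 108*s + 216 = (s + 6)^3.
Partial fraction decomposition gives [-5/(s + 6)] + [-5/(s + 6)^2] + [-1/(s + 6)^3].
Invert each term: -5/(s + 6) ↔ -5e^(-6t); -5/(s + 6)^2 ↔ -5t·e^(-6t); -1/(s + 6)^3 ↔ (-1/2)t^2·e^(-6t).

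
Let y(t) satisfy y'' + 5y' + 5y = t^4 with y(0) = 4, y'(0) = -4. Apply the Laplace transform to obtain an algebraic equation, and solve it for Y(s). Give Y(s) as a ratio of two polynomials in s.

Transform both sides with L{·}.
Using L{y''} = s^2 Y - s·y(0) - y'(0) and L{y'} = sY - y(0), with y(0) = 4, y'(0) = -4, the left side becomes (s^2 + 5*s + 5)Y - (4*s + 16).
The right side is L{t^4} = 24/s^5.
So (s^2 + 5*s + 5)Y = 24/s^5 + (4*s + 16).
Divide through and combine into a single rational function.

Y(s) = (4*s^6 + 16*s^5 + 24)/(s^7 + 5*s^6 + 5*s^5)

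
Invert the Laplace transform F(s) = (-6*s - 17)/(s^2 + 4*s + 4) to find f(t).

f(t) = -5*t*exp(-2*t) - 6*exp(-2*t)

Factor the denominator: s^2 + 4*s + 4 = (s + 2)^2.
Partial fraction decomposition gives [-6/(s + 2)] + [-5/(s + 2)^2].
Invert each term: -6/(s + 2) ↔ -6e^(-2t); -5/(s + 2)^2 ↔ -5t·e^(-2t).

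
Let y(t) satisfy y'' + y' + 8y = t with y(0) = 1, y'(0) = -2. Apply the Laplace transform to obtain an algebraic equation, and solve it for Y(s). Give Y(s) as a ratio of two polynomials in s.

Laplace-transform each side.
With L{y''} = s^2 Y - s·y(0) - y'(0) and L{y'} = sY - y(0), with y(0) = 1, y'(0) = -2: the LHS transforms to (s^2 + s + 8)Y - (s - 1).
The right side is L{t} = s^(-2).
So (s^2 + s + 8)Y = s^(-2) + (s - 1).
Divide through and combine into a single rational function.

Y(s) = (s^3 - s^2 + 1)/(s^4 + s^3 + 8*s^2)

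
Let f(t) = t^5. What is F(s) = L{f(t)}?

F(s) = 120/s^6

L{t^5} = 5!/s^6 = 120/s^6.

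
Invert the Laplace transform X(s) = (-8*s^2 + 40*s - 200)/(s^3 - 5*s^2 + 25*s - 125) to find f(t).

f(t) = -4*exp(5*t) + 4*sin(5*t) - 4*cos(5*t)

Factor the denominator: s^3 - 5*s^2 + 25*s - 125 = (s - 5)*(s^2 + 25).
Partial fraction decomposition gives [-4/(s - 5)] + [-4*s/(s^2 + 25)] + [20/(s^2 + 25)].
Invert each term: -4/(s - 5) ↔ -4e^(5t); -4·s/(s^2 + 25) ↔ -4cos(5t); 4·5/(s^2 + 25) ↔ 4sin(5t).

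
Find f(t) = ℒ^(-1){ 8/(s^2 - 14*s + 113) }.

f(t) = exp(7*t)*sin(8*t)

Rewrite the denominator: s^2 - 14*s + 113 = (s - 7)^2 + 64.
The form in (s - 7) signals a first-shifting-theorem factor e^(7t).
Since L{sin(8t)} = 8/(s^2 + 64), the inverse is exp(7*t)*sin(8*t).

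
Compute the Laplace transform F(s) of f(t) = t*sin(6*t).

F(s) = 12*s/(s^2 + 36)^2

L{sin(6t)} = 6/(s^2 + 36).
Then apply L{t·g(t)} = -d/ds[G(s)] with G(s) = 6/(s^2 + 36):
differentiating 1 time and applying the sign gives 12*s/(s^2 + 36)^2.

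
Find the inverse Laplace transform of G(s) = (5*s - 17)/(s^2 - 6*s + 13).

Complete the square in the denominator: s^2 - 6*s + 13 = (s - 3)^2 + 2^2.
Split the numerator to match: 5*s - 17 = 5·(s - 3) - 1·2.
Invert each term: 5·(s - 3)/((s - 3)^2 + 4) ↔ 5e^(3t)cos(2t); -1·2/((s - 3)^2 + 4) ↔ -e^(3t)sin(2t).

-exp(3*t)*sin(2*t) + 5*exp(3*t)*cos(2*t)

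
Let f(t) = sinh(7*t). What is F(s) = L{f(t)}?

F(s) = 7/(s^2 - 49)

L{sinh(7t)} = 7/(s^2 - 49).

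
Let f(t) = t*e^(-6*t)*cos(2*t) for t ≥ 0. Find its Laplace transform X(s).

L{cos(2t)} = s/(s^2 + 4).
Multiplying by e^(-6t) shifts s → s + 6, so L{e^(-6*t)*cos(2*t)} = (s + 6)/((s + 6)^2 + 4).
Then apply L{t·g(t)} = -d/ds[G(s)] with G(s) = (s + 6)/((s + 6)^2 + 4):
differentiating 1 time and applying the sign gives (s + 4)*(s + 8)/(s^2 + 12*s + 40)^2.

X(s) = (s + 4)*(s + 8)/(s^2 + 12*s + 40)^2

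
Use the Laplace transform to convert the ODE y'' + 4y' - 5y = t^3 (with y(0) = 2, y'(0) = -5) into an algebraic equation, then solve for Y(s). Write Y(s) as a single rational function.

Y(s) = (2*s^5 + 3*s^4 + 6)/(s^6 + 4*s^5 - 5*s^4)

Take the Laplace transform of both sides.
Using L{y''} = s^2 Y - s·y(0) - y'(0) and L{y'} = sY - y(0), with y(0) = 2, y'(0) = -5, the left side becomes (s^2 + 4*s - 5)Y - (2*s + 3).
The right side is L{t^3} = 6/s^4.
So (s^2 + 4*s - 5)Y = 6/s^4 + (2*s + 3).
Isolate Y and clear denominators.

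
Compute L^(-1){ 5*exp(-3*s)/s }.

Heaviside(t - 3)*(5)

The factor e^(-3s) signals a time shift by c = 3 (second shifting theorem).
L{5} = 5/s, so L^-1{5/s} = 5.
Hence the inverse is u(t - 3) times that function evaluated at t - 3.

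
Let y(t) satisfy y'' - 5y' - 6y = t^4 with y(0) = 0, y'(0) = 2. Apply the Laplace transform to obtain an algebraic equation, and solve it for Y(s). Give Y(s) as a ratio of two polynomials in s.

Y(s) = (2*s^5 + 24)/(s^7 - 5*s^6 - 6*s^5)

Take the Laplace transform of both sides.
With L{y''} = s^2 Y - s·y(0) - y'(0) and L{y'} = sY - y(0), with y(0) = 0, y'(0) = 2: the LHS transforms to (s^2 - 5*s - 6)Y - (2).
The right side is L{t^4} = 24/s^5.
So (s^2 - 5*s - 6)Y = 24/s^5 + (2).
Divide through and combine into a single rational function.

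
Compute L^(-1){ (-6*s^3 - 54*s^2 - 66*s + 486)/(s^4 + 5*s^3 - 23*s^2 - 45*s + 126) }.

Factor the denominator: s^4 + 5*s^3 - 23*s^2 - 45*s + 126 = (s - 3)*(s - 2)*(s + 3)*(s + 7).
Partial fraction decomposition gives [-6/(s - 3)] + [-1/(s + 7)] + [-2/(s - 2)] + [3/(s + 3)].
Invert each term: -6/(s - 3) ↔ -6e^(3t); -1/(s + 7) ↔ -e^(-7t); -2/(s - 2) ↔ -2e^(2t); 3/(s + 3) ↔ 3e^(-3t).

-6*exp(3*t) - 2*exp(2*t) + 3*exp(-3*t) - exp(-7*t)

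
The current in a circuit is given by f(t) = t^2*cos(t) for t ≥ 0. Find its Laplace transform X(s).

L{cos(t)} = s/(s^2 + 1).
Then apply L{t^2·g(t)} = (-1)^2 d^2/ds^2[G(s)] with G(s) = s/(s^2 + 1):
differentiating 2 times and applying the sign gives 2*s*(s^2 - 3)/(s^2 + 1)^3.

X(s) = 2*s*(s^2 - 3)/(s^2 + 1)^3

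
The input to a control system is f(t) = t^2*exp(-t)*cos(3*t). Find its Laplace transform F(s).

F(s) = 2*(s + 1)*(s^2 + 2*s - 26)/(s^2 + 2*s + 10)^3

L{cos(3t)} = s/(s^2 + 9).
Multiplying by e^(-t) shifts s → s + 1, so L{exp(-t)*cos(3*t)} = (s + 1)/((s + 1)^2 + 9).
Then apply L{t^2·g(t)} = (-1)^2 d^2/ds^2[G(s)] with G(s) = (s + 1)/((s + 1)^2 + 9):
differentiating 2 times and applying the sign gives 2*(s + 1)*(s^2 + 2*s - 26)/(s^2 + 2*s + 10)^3.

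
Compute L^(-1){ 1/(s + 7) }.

exp(-7*t)

Since L{e^(-7t)} = 1/(s + 7), the inverse is e^(-7*t).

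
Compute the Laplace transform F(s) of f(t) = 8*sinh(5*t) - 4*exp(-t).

F(s) = 40/(s^2 - 25) - 4/(s + 1)

By linearity of the Laplace transform, transform each term separately.
(8)·[L{sinh(5t)} = 5/(s^2 - 25)]; (-4)·[L{e^(-t)} = 1/(s + 1)].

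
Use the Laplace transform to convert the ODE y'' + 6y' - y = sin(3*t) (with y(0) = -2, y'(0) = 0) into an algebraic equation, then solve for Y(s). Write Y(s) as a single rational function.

Apply the Laplace transform to the equation.
The derivative rules (L{y''} = s^2 Y - s·y(0) - y'(0) and L{y'} = sY - y(0), with y(0) = -2, y'(0) = 0) turn the left side into (s^2 + 6*s - 1)Y - (-2*s - 12).
The right side is L{sin(3*t)} = 3/(s^2 + 9).
So (s^2 + 6*s - 1)Y = 3/(s^2 + 9) + (-2*s - 12).
Solve for Y(s) and write it as one ratio of polynomials.

Y(s) = (-2*s^3 - 12*s^2 - 18*s - 105)/(s^4 + 6*s^3 + 8*s^2 + 54*s - 9)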